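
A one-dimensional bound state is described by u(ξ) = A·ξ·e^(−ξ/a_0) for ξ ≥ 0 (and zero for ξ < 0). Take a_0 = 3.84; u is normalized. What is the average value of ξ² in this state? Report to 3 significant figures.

⟨ξ^2⟩ ≈ 44.2

⟨ξ²⟩ = ∫ ξ^2 |u|² dξ over the full domain.
Since the A² factors cancel between numerator and denominator, ⟨ξ²⟩ = 3·a_0^2.
Putting a_0 = 3.84 gives 44.24.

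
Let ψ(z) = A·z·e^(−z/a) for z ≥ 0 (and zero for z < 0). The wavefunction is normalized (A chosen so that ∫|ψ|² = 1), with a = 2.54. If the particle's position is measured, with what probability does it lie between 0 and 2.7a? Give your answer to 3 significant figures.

P ≈ 0.905

|ψ|² is the probability density, so P = ∫_{0}^{2.7a} |ψ|² dz.
Since A² = 1/(a^3/4), this is the region integral divided by the full normalization integral.
In terms of u = z/a (A² and the length scale cancel between numerator and denominator), P = [∫_{0}^{2.7} u^2·e^(-2·u) du] / [∫_{0}^{∞} u^2·e^(-2·u) du].
An antiderivative of u^2·e^(-2·u) is -(2·u^2 + 2·u + 1)·e^(-2·u)/4; evaluating from 0 to 2.7 gives 1/4 - 1049·e^(-27/5)/200, while the full integral is 1/4.
The result is P = 0.9052.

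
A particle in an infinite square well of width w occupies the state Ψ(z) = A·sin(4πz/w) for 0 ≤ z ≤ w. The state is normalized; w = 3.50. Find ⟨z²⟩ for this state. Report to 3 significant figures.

The expectation value is the |Ψ|²-weighted average of z^2: ∫ z^2|Ψ|² dz.
With ∫₀^w sin²(nπz/w) dz = w/2, since the A² factors cancel between numerator and denominator, ⟨z²⟩ = -w^2/(32·π^2) + w^2/3.
Putting w = 3.50 gives 4.045.

⟨z^2⟩ ≈ 4.04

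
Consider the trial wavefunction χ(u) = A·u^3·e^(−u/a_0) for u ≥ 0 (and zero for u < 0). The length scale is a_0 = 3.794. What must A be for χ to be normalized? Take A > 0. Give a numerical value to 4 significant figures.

A ≈ 0.003964

We need A² ∫|f|² du = 1, taking the integral from 0 to ∞.
Using ∫₀^∞ uⁿ e^(−αu) du = n!/αⁿ⁺¹, the integral (without the A² prefactor) comes out to 45·a_0^7/8.
With a_0 = 3.794: A² = 0.000015711 and A = 0.0039637.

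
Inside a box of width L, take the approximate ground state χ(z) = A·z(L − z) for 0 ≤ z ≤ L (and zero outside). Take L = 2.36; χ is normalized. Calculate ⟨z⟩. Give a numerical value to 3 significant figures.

The expectation value is the |χ|²-weighted average of z: ∫ z|χ|² dz.
Expanding the polynomial and integrating term by term, evaluating both integrals, ⟨z⟩ = L/2.
Putting L = 2.36 gives 1.180.

⟨z⟩ ≈ 1.18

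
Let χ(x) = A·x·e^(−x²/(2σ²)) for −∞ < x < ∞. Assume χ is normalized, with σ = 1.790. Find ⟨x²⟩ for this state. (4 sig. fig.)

⟨x^2⟩ ≈ 4.806

⟨x²⟩ = ∫ x^2 |χ|² dx over the full domain.
Differentiating ∫e^(−αx²) dx = √(π/α) under α to get the higher moments, since the A² factors cancel between numerator and denominator, ⟨x²⟩ = 3·σ^2/2.
With σ = 1.790, ⟨x^2⟩ = 4.8062.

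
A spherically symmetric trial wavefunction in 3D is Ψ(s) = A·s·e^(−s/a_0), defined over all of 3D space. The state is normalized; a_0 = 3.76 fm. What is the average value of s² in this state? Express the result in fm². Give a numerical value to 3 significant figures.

By definition ⟨s²⟩ = ∫ s^2 |Ψ(s)|² 4πs² ds.
With ∫₀^∞ s^6 e^(−αs) ds = 6!/α^7, evaluating both integrals, ⟨s²⟩ = 15·a_0^2/2.
With a_0 = 3.76, ⟨s^2⟩ = 106.0.

⟨s^2⟩ ≈ 106 fm^2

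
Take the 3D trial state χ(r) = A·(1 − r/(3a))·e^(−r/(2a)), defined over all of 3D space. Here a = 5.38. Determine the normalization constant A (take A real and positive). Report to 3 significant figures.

The normalization condition is ∫|χ|² 4πr² dr = 1 from 0 to ∞.
In 3D with spherical symmetry the volume element is 4πr² dr.
Using ∫₀^∞ rⁿ e^(−αr) dr = n!/αⁿ⁺¹, the integral (without the A² prefactor) comes out to 8·π·a^3/3.
Substituting a = 5.38 gives A² = 0.0007665, so A = 0.02769.

A ≈ 0.0277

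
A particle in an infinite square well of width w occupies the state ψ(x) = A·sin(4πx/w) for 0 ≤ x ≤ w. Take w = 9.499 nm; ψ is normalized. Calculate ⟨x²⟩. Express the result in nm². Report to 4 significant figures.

By definition ⟨x²⟩ = ∫ x^2 |ψ(x)|² dx.
With ∫₀^w sin²(nπx/w) dx = w/2, evaluating both integrals, ⟨x²⟩ = -w^2/(32·π^2) + w^2/3.
With w = 9.499, ⟨x^2⟩ = 29.791.

⟨x^2⟩ ≈ 29.79 nm^2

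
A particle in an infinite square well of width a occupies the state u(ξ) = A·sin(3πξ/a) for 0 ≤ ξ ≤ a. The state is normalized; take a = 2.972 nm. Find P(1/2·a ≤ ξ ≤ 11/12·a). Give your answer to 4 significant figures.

The probability is P = ∫ |u|² dξ over [1/2·a, 11/12·a].
The normalization integral ∫|u|²dξ over the whole domain equals a/2·A², and A² cancels in the ratio.
In terms of t = ξ/a (A² and the length scale cancel between numerator and denominator), P = [∫_{1/2}^{11/12} sin(3·π·t)^2 dt] / [∫_{0}^{1} sin(3·π·t)^2 dt].
An antiderivative of sin(3·π·t)^2 is t/2 - sin(6·π·t)/(12·π); evaluating from 1/2 to 11/12 gives 1/(12·π) + 5/24, while the full integral is 1/2.
Evaluating gives P = (2 + 5·π)/(12·π).

P ≈ 0.4697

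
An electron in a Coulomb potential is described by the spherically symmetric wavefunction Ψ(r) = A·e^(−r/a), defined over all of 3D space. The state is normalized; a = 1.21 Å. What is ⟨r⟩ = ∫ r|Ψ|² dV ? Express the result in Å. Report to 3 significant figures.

⟨r⟩ ≈ 1.82 Å

By definition ⟨r⟩ = ∫ r |Ψ(r)|² 4πr² dr.
Evaluating both integrals, ⟨r⟩ = 3·a/2.
Putting a = 1.21 gives 1.815.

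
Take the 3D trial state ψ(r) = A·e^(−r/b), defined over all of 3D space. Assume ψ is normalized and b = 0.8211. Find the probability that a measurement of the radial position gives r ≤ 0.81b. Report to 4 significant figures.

P ≈ 0.2218

P = ∫ |ψ|² 4πr² dr over r ≤ 0.81b.
A² is fixed by ∫₀^∞ 4πr²|ψ|² dr = 1, i.e. A² = (π·b^3)^(−1).
In terms of u = r/b (A², 4π and the length scale all cancel between numerator and denominator), P = [∫_{0}^{0.81} u^2·e^(-2·u) du] / [∫_{0}^{∞} u^2·e^(-2·u) du].
Using ∫ u^2·e^(-2·u) du = -(2·u^2 + 2·u + 1)·e^(-2·u)/4, the numerator is ≈ 0.0554557 and the denominator is 1/4.
Taking the ratio yields P = 0.22182.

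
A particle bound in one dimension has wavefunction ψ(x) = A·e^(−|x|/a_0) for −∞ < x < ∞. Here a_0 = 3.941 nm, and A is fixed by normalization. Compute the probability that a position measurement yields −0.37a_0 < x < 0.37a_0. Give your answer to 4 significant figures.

The probability is P = ∫ |ψ|² dx over [−0.37a_0, 0.37a_0].
Since A² = 1/(a_0), this is the region integral divided by the full normalization integral.
Both integrals are even about x = 0, so only the x ≥ 0 halves are needed (the factors of 2 cancel). In terms of u = x/a_0 (A² and the length scale cancel between numerator and denominator), P = [∫_{0}^{0.37} e^(-2·u) du] / [∫_{0}^{∞} e^(-2·u) du].
Using ∫ e^(-2·u) du = -e^(-2·u)/2, the numerator is 1/2 - e^(-37/50)/2 and the denominator is 1/2.
This works out to P = 0.52289.

P ≈ 0.5229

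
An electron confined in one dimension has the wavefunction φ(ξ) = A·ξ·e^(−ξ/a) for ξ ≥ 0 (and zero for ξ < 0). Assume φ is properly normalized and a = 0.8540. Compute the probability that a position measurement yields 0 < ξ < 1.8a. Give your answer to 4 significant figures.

P = ∫_{0}^{1.8a} |φ(ξ)|² dξ.
The normalization integral ∫|φ|²dξ over the whole domain equals a^3/4·A², and A² cancels in the ratio.
Substituting u = ξ/a, A² and the length scale cancel in the ratio: P = ∫_{0}^{1.8} u^2·e^(-2·u) du / ∫_{0}^{∞} u^2·e^(-2·u) du.
An antiderivative of u^2·e^(-2·u) is -(2·u^2 + 2·u + 1)·e^(-2·u)/4; evaluating from 0 to 1.8 gives 1/4 - 277·e^(-18/5)/100, while the full integral is 1/4.
Taking the ratio, P = 0.69725.

P ≈ 0.6973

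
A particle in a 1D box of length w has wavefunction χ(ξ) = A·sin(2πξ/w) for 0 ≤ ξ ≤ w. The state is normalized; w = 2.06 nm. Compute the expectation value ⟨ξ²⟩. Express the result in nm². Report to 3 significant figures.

⟨ξ^2⟩ ≈ 1.36 nm^2

By definition ⟨ξ²⟩ = ∫ ξ^2 |χ(ξ)|² dξ.
With ∫₀^w sin²(nπξ/w) dξ = w/2, the ratio of the moment integral to the normalization integral gives ⟨ξ²⟩ = -w^2/(8·π^2) + w^2/3.
With w = 2.06, ⟨ξ^2⟩ = 1.361.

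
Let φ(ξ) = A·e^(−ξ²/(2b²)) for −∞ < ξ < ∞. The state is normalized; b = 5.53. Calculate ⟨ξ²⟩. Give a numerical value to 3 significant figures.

The expectation value is the |φ|²-weighted average of ξ^2: ∫ ξ^2|φ|² dξ.
Evaluating both integrals, ⟨ξ²⟩ = b^2/2.
Putting b = 5.53 gives 15.29.

⟨ξ^2⟩ ≈ 15.3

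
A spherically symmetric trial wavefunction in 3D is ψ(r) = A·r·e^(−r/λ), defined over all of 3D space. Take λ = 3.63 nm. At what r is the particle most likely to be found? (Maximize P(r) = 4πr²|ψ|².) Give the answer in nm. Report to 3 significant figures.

The maximum of P(r) = 4πr²|ψ|² occurs where its derivative vanishes.
Solving yields r = 2·λ.
With λ = 3.63, the most probable radial distance is 7.260 nm.

r ≈ 7.26 nm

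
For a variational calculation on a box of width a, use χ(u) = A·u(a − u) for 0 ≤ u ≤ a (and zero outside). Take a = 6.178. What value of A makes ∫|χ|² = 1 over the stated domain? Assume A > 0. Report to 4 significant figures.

A ≈ 0.05774

Require ∫ |χ|² du = 1 over the whole domain.
Expanding the polynomial and integrating term by term, with χ = A·u(a − u), the integral evaluates to A²·[a^5/30].
Setting this equal to 1 gives A² = 1/(a^5/30).
Plugging in a = 6.178 yields A = 0.057735.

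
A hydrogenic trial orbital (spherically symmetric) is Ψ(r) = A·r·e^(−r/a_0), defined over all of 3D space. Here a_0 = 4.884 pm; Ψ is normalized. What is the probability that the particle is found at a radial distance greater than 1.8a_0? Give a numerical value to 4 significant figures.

P ≈ 0.7064

P = ∫ |Ψ|² 4πr² dr over r > 1.8a_0.
Normalization gives A² = 1/(3·π·a_0^5).
In terms of u = r/a_0 (A², 4π and the length scale all cancel between numerator and denominator), P = [∫_{1.8}^{∞} u^4·e^(-2·u) du] / [∫_{0}^{∞} u^4·e^(-2·u) du].
With ∫ u^4·e^(-2·u) du = -(u^4/2 + u^3 + 3·u^2/2 + 3·u/2 + 3/4)·e^(-2·u) + C, the region integral is ≈ 0.529829 and the full one is 3/4.
The region integral divided by the full integral gives P = 0.70644.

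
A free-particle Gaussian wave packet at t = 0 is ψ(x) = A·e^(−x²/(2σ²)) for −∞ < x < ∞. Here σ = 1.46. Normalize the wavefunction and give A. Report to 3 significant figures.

Require ∫ |ψ|² dx = 1 over the whole domain.
With ψ = A·e^(−x²/(2σ²)), the integral evaluates to A²·[√(π)·σ].
So A² = (√(π)·σ)^(−1).
With σ = 1.46: A² = 0.3864 and A = 0.6216.

A ≈ 0.622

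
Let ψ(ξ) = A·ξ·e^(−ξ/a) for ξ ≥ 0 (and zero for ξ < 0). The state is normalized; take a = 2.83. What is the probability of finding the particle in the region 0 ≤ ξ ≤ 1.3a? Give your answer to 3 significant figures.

P = ∫_{0}^{1.3a} |ψ(ξ)|² dξ.
Since A² = 1/(a^3/4), this is the region integral divided by the full normalization integral.
Substituting u = ξ/a, A² and the length scale cancel in the ratio: P = ∫_{0}^{1.3} u^2·e^(-2·u) du / ∫_{0}^{∞} u^2·e^(-2·u) du.
Using ∫ u^2·e^(-2·u) du = -(2·u^2 + 2·u + 1)·e^(-2·u)/4, the numerator is 1/4 - 349·e^(-13/5)/200 and the denominator is 1/4.
Evaluating gives P = 0.4816.

P ≈ 0.482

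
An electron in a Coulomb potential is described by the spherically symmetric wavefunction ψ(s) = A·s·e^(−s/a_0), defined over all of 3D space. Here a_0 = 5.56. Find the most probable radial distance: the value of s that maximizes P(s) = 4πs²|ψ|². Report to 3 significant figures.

s ≈ 11.1

Differentiate P(s) = 4πs²|ψ|² with respect to s and set to zero.
This gives s = 2·a_0.
With a_0 = 5.56, the most probable radial distance is 11.12.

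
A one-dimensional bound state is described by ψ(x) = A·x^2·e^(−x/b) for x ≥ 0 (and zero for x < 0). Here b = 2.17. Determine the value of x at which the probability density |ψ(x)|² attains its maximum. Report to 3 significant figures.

x ≈ 4.34

Differentiate |ψ(x)|² with respect to x and set to zero.
Solving yields x = 2·b.
With b = 2.17, the most probable position is 4.340.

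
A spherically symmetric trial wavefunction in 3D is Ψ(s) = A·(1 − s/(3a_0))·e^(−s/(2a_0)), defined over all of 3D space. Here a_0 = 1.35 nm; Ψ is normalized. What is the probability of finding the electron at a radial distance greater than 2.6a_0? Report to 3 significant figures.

P ≈ 0.649

Integrate the radial probability density 4πs²|Ψ|² over s > 2.6a_0.
The full normalization integral is A²·[8·π·a_0^3/3] = 1, fixing A².
Let u = s/a_0; then A², 4π and the length scale all cancel, so P = ∫_{2.6}^{∞} u^2·(1 - u/3)^2·e^(-u) du ÷ ∫_{0}^{∞} u^2·(1 - u/3)^2·e^(-u) du.
An antiderivative of u^2·(1 - u/3)^2·e^(-u) is (-u^4 + 2·u^3 - 3·u^2 - 6·u - 6)·e^(-u)/9; evaluating from 2.6 to ∞ gives ≈ 0.43265, while the full integral is 2/3.
The region integral divided by the full integral gives P = 0.6490.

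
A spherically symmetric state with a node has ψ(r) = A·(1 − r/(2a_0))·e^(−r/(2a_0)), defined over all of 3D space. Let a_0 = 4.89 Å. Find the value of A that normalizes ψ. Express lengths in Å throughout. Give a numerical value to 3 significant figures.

Normalization requires ∫|ψ|² 4πr² dr = 1, integrated from 0 to ∞.
In 3D with spherical symmetry the volume element is 4πr² dr.
∫|ψ|² 4πr² dr = A²·(8·π·a_0^3).
Setting this equal to 1 gives A² = 1/(8·π·a_0^3).
Substituting a_0 = 4.89 gives A² = 0.0003403, so A = 0.01845.

A ≈ 0.0184 Å^(-3/2)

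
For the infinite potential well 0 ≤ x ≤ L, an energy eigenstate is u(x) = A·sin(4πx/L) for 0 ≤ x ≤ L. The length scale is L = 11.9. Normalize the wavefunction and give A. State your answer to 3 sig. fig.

Require ∫ |u|² dx = 1 over the whole domain.
∫|u|² dx = A²·(L/2).
Plugging in L = 11.9 yields A = 0.4100.

A ≈ 0.410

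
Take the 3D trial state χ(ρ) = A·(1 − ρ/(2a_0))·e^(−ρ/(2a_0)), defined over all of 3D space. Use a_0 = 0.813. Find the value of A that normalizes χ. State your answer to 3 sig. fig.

The normalization condition is ∫|χ|² 4πρ² dρ = 1 from 0 to ∞.
In 3D with spherical symmetry the volume element is 4πρ² dρ.
With ∫₀^∞ ρ^4 e^(−αρ) dρ = 4!/α^5, carrying out the integral gives A² · 8·π·a_0^3.
So A² = (8·π·a_0^3)^(−1).
Plugging in a_0 = 0.813 yields A = 0.2721.

A ≈ 0.272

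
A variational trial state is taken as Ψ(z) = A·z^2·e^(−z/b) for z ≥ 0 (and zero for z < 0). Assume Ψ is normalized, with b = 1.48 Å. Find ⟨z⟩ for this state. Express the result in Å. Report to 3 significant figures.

The expectation value is the |Ψ|²-weighted average of z: ∫ z|Ψ|² dz.
Recall ∫₀^∞ z^m e^(−z/β) dz = m!·β^(m+1), since the A² factors cancel between numerator and denominator, ⟨z⟩ = 5·b/2.
Putting b = 1.48 gives 3.700.

⟨z⟩ ≈ 3.70 Å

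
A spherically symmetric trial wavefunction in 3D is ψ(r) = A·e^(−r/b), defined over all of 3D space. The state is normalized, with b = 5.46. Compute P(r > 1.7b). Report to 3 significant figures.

P = ∫ |ψ|² 4πr² dr over r > 1.7b.
The full normalization integral is A²·[π·b^3] = 1, fixing A².
Let u = r/b; then A², 4π and the length scale all cancel, so P = ∫_{1.7}^{∞} u^2·e^(-2·u) du ÷ ∫_{0}^{∞} u^2·e^(-2·u) du.
Using ∫ u^2·e^(-2·u) du = -(2·u^2 + 2·u + 1)·e^(-2·u)/4, the numerator is 509·e^(-17/5)/200 and the denominator is 1/4.
The region integral divided by the full integral gives P = 0.3397.

P ≈ 0.340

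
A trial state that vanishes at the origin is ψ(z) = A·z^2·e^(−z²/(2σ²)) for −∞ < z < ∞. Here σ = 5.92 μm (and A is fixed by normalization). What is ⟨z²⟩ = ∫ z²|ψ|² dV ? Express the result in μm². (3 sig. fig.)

⟨z²⟩ = ∫ z^2 |ψ|² dz over the full domain.
With ∫_{−∞}^{∞} z^(2m) e^(−αz²) dz = (2m−1)!!·√π / (2^m α^(m+1/2)), the ratio of the moment integral to the normalization integral gives ⟨z²⟩ = 5·σ^2/2.
Putting σ = 5.92 gives 87.62.

⟨z^2⟩ ≈ 87.6 μm^2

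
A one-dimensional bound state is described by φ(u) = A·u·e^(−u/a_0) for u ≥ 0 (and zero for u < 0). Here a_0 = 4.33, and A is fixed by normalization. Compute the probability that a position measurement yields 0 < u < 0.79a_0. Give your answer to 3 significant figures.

The probability is P = ∫ |φ|² du over [0, 0.79a_0].
Since A² = 1/(a_0^3/4), this is the region integral divided by the full normalization integral.
In terms of t = u/a_0 (A² and the length scale cancel between numerator and denominator), P = [∫_{0}^{0.79} t^2·e^(-2·t) dt] / [∫_{0}^{∞} t^2·e^(-2·t) dt].
An antiderivative of t^2·e^(-2·t) is -(2·t^2 + 2·t + 1)·e^(-2·t)/4; evaluating from 0 to 0.79 gives ≈ 0.052872, while the full integral is 1/4.
Taking the ratio, P = 0.2115.

P ≈ 0.211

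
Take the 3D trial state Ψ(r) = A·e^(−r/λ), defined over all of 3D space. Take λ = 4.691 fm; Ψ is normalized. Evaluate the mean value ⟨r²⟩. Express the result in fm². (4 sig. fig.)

⟨r^2⟩ ≈ 66.02 fm^2

⟨r²⟩ = ∫ r^2 |Ψ|² 4πr² dr over the full domain.
Evaluating both integrals, ⟨r²⟩ = 3·λ^2.
With λ = 4.691, ⟨r^2⟩ = 66.016.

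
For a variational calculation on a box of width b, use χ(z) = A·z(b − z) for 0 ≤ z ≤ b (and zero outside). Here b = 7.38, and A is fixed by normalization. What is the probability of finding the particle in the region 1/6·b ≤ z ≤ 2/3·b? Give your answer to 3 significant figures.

P = ∫_{1/6·b}^{2/3·b} |χ(z)|² dz.
Since A² = 1/(b^5/30), this is the region integral divided by the full normalization integral.
In terms of u = z/b (A² and the length scale cancel between numerator and denominator), P = [∫_{1/6}^{2/3} u^2·(1 - u)^2 du] / [∫_{0}^{1} u^2·(1 - u)^2 du].
With ∫ u^2·(1 - u)^2 du = u^3·(6·u^2 - 15·u + 10)/30 + C, the region integral is 163/6480 and the full one is 1/30.
This works out to P = 163/216.

P ≈ 0.755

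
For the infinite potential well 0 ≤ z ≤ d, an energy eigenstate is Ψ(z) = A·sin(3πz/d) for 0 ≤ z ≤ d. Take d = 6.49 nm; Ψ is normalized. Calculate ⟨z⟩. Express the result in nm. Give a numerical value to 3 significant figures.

⟨z⟩ = ∫ z |Ψ|² dz over the full domain.
Since the A² factors cancel between numerator and denominator, ⟨z⟩ = d/2.
With d = 6.49, ⟨z⟩ = 3.245.

⟨z⟩ ≈ 3.25 nm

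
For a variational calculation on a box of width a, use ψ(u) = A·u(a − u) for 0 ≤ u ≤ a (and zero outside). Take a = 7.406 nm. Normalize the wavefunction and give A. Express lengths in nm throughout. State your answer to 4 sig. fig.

We need A² ∫|f|² du = 1, taking the integral from 0 to a.
Expanding the polynomial and integrating term by term, ∫|ψ|² du = A²·(a^5/30).
With a = 7.406: A² = 0.0013465 and A = 0.036695.

A ≈ 0.03669 nm^(-5/2)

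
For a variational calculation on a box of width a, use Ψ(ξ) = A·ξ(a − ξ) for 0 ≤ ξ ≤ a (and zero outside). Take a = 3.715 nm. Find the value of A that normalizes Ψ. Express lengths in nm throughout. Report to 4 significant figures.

A ≈ 0.2059 nm^(-5/2)

Require ∫ |Ψ|² dξ = 1 over the whole domain.
With Ψ = A·ξ(a − ξ), the integral evaluates to A²·[a^5/30].
Setting this equal to 1 gives A² = 1/(a^5/30).
Substituting a = 3.715 gives A² = 0.042396, so A = 0.20590.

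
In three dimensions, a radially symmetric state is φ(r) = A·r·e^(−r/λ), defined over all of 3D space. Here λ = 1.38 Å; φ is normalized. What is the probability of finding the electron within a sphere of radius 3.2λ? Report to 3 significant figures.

P = ∫ |φ|² 4πr² dr over r ≤ 3.2λ.
A² is fixed by ∫₀^∞ 4πr²|φ|² dr = 1, i.e. A² = (3·π·λ^5)^(−1).
Substituting u = r/λ, A², 4π and the length scale all cancel in the ratio: P = ∫_{0}^{3.2} u^4·e^(-2·u) du / ∫_{0}^{∞} u^4·e^(-2·u) du.
Using ∫ u^4·e^(-2·u) du = -(u^4/2 + u^3 + 3·u^2/2 + 3·u/2 + 3/4)·e^(-2·u), the numerator is ≈ 0.57370 and the denominator is 3/4.
The region integral divided by the full integral gives P = 0.7649.

P ≈ 0.765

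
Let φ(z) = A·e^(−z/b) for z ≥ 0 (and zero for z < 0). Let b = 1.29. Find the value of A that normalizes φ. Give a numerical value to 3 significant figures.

Normalization requires ∫|φ|² dz = 1, integrated from 0 to ∞.
Carrying out the integral gives A² · b/2.
So A² = (b/2)^(−1).
Substituting b = 1.29 gives A² = 1.550, so A = 1.245.

A ≈ 1.25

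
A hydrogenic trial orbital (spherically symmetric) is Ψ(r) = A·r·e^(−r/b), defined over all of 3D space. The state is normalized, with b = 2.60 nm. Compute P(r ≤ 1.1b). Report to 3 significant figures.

Integrate the radial probability density 4πr²|Ψ|² over r ≤ 1.1b.
Normalization gives A² = 1/(3·π·b^5).
Substituting u = r/b, A², 4π and the length scale all cancel in the ratio: P = ∫_{0}^{1.1} u^4·e^(-2·u) du / ∫_{0}^{∞} u^4·e^(-2·u) du.
Using ∫ u^4·e^(-2·u) du = -(u^4/2 + u^3 + 3·u^2/2 + 3·u/2 + 3/4)·e^(-2·u), the numerator is ≈ 0.054372 and the denominator is 3/4.
The region integral divided by the full integral gives P = 0.07250.

P ≈ 0.0725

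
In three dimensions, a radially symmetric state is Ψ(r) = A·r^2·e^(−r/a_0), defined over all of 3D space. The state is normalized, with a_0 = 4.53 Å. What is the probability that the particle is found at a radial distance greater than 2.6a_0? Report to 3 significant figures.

With dV = 4πr²dr, the probability is ∫|Ψ|² dV over r > 2.6a_0.
Normalization gives A² = 1/(45·π·a_0^7/2).
In terms of u = r/a_0 (A², 4π and the length scale all cancel between numerator and denominator), P = [∫_{2.6}^{∞} u^6·e^(-2·u) du] / [∫_{0}^{∞} u^6·e^(-2·u) du].
An antiderivative of u^6·e^(-2·u) is -(4·u^6 + 12·u^5 + 30·u^4 + 60·u^3 + 90·u^2 + 90·u + 45)·e^(-2·u)/8; evaluating from 2.6 to ∞ gives ≈ 4.1197, while the full integral is 45/8.
The region integral divided by the full integral gives P = 0.7324.

P ≈ 0.732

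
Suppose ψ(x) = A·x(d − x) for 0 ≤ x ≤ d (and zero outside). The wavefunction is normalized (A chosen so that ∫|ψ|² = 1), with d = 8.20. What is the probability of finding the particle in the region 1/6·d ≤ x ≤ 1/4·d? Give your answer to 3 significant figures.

P = ∫_{1/6·d}^{1/4·d} |ψ(x)|² dx.
The normalization integral ∫|ψ|²dx over the whole domain equals d^5/30·A², and A² cancels in the ratio.
In terms of u = x/d (A² and the length scale cancel between numerator and denominator), P = [∫_{1/6}^{1/4} u^2·(1 - u)^2 du] / [∫_{0}^{1} u^2·(1 - u)^2 du].
With ∫ u^2·(1 - u)^2 du = u^3·(6·u^2 - 15·u + 10)/30 + C, the region integral is ≈ 0.0022674 and the full one is 1/30.
Evaluating gives P = 0.06802.

P ≈ 0.0680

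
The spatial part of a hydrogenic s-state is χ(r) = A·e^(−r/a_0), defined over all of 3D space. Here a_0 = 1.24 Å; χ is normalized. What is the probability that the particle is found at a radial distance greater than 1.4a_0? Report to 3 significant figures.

Integrate the radial probability density 4πr²|χ|² over r > 1.4a_0.
Normalization gives A² = 1/(π·a_0^3).
Substituting u = r/a_0, A², 4π and the length scale all cancel in the ratio: P = ∫_{1.4}^{∞} u^2·e^(-2·u) du / ∫_{0}^{∞} u^2·e^(-2·u) du.
An antiderivative of u^2·e^(-2·u) is -(2·u^2 + 2·u + 1)·e^(-2·u)/4; evaluating from 1.4 to ∞ gives 193·e^(-14/5)/100, while the full integral is 1/4.
Taking the ratio yields P = 0.4695.

P ≈ 0.469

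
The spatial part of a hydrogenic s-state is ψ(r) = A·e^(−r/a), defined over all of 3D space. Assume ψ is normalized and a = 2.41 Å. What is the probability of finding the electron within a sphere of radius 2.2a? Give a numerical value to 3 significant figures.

P ≈ 0.815

Integrate the radial probability density 4πr²|ψ|² over r ≤ 2.2a.
Normalization gives A² = 1/(π·a^3).
Let u = r/a; then A², 4π and the length scale all cancel, so P = ∫_{0}^{2.2} u^2·e^(-2·u) du ÷ ∫_{0}^{∞} u^2·e^(-2·u) du.
An antiderivative of u^2·e^(-2·u) is -(2·u^2 + 2·u + 1)·e^(-2·u)/4; evaluating from 0 to 2.2 gives 1/4 - 377·e^(-22/5)/100, while the full integral is 1/4.
Taking the ratio yields P = 0.8149.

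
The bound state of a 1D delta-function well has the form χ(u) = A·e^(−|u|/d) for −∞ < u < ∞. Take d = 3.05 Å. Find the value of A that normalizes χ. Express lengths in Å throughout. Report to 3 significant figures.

A ≈ 0.573 Å^(-1/2)

We need A² ∫|f|² du = 1, taking the integral from −∞ to ∞.
Using ∫₀^∞ uⁿ e^(−αu) du = n!/αⁿ⁺¹, the integral (without the A² prefactor) comes out to d.
With d = 3.05: A² = 0.3279 and A = 0.5726.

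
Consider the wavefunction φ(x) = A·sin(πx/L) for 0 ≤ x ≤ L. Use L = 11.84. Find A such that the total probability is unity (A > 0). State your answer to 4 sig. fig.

We need A² ∫|f|² dx = 1, taking the integral from 0 to L.
The integral (without the A² prefactor) comes out to L/2.
Setting this equal to 1 gives A² = 1/(L/2).
Substituting L = 11.84 gives A² = 0.16892, so A = 0.41100.

A ≈ 0.4110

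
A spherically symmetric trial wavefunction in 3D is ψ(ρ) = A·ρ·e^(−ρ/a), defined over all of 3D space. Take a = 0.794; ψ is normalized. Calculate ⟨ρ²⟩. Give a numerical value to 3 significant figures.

The expectation value is the |ψ|²-weighted average of ρ^2: ∫ ρ^2|ψ|² 4πρ² dρ.
The ratio of the moment integral to the normalization integral gives ⟨ρ²⟩ = 15·a^2/2.
With a = 0.794, ⟨ρ^2⟩ = 4.728.

⟨ρ^2⟩ ≈ 4.73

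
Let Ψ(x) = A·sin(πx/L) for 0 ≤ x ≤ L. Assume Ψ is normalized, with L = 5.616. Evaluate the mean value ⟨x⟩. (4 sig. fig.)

⟨x⟩ ≈ 2.808

The expectation value is the |Ψ|²-weighted average of x: ∫ x|Ψ|² dx.
Since the A² factors cancel between numerator and denominator, ⟨x⟩ = L/2.
With L = 5.616, ⟨x⟩ = 2.8080.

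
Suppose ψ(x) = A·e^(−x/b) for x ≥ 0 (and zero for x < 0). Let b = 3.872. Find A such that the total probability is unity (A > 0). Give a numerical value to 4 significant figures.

Normalization requires ∫|ψ|² dx = 1, integrated from 0 to ∞.
Using ∫₀^∞ xⁿ e^(−αx) dx = n!/αⁿ⁺¹, with ψ = A·e^(−x/b), the integral evaluates to A²·[b/2].
Setting this equal to 1 gives A² = 1/(b/2).
With b = 3.872: A² = 0.51653 and A = 0.71870.

A ≈ 0.7187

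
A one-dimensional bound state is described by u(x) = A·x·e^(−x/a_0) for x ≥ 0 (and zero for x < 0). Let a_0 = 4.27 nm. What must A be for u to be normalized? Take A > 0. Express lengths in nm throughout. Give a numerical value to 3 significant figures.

The normalization condition is ∫|u|² dx = 1 from 0 to ∞.
With u = A·x·e^(−x/a_0), the integral evaluates to A²·[a_0^3/4].
So A² = (a_0^3/4)^(−1).
Substituting a_0 = 4.27 gives A² = 0.05138, so A = 0.2267.

A ≈ 0.227 nm^(-3/2)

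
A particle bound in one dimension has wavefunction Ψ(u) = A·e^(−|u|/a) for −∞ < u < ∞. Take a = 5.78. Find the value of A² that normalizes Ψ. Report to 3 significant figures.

The normalization condition is ∫|Ψ|² du = 1 from −∞ to ∞.
Using ∫₀^∞ uⁿ e^(−αu) du = n!/αⁿ⁺¹, with Ψ = A·e^(−|u|/a), the integral evaluates to A²·[a].
Hence A² = 1/[a].
Substituting a = 5.78 gives A² = 0.1730, so A = 0.4159.

A^2 ≈ 0.173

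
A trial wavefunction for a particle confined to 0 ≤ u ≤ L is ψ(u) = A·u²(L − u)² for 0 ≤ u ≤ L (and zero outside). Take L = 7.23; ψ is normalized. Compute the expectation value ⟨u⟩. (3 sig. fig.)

⟨u⟩ ≈ 3.62

The expectation value is the |ψ|²-weighted average of u: ∫ u|ψ|² du.
Expanding the polynomial and integrating term by term, evaluating both integrals, ⟨u⟩ = L/2.
With L = 7.23, ⟨u⟩ = 3.615.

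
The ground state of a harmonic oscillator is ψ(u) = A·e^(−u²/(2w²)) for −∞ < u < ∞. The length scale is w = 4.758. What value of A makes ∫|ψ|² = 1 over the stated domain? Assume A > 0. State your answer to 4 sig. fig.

A ≈ 0.3444

We need A² ∫|f|² du = 1, taking the integral from −∞ to ∞.
With ψ = A·e^(−u²/(2w²)), the integral evaluates to A²·[√(π)·w].
With w = 4.758: A² = 0.11858 and A = 0.34435.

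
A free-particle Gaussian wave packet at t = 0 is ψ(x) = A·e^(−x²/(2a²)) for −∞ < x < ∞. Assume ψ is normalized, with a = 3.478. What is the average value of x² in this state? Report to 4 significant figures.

By definition ⟨x²⟩ = ∫ x^2 |ψ(x)|² dx.
Using the Gaussian integral ∫_{−∞}^{∞} e^(−αx²) dx = √(π/α), since the A² factors cancel between numerator and denominator, ⟨x²⟩ = a^2/2.
With a = 3.478, ⟨x^2⟩ = 6.0482.

⟨x^2⟩ ≈ 6.048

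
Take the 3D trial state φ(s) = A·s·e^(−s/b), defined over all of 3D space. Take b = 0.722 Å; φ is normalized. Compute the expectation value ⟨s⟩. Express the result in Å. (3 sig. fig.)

⟨s⟩ ≈ 1.81 Å

By definition ⟨s⟩ = ∫ s |φ(s)|² 4πs² ds.
Evaluating both integrals, ⟨s⟩ = 5·b/2.
Putting b = 0.722 gives 1.805.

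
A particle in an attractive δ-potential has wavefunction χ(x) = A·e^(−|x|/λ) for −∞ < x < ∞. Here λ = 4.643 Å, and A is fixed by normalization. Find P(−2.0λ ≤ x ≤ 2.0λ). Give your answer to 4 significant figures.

|χ|² is the probability density, so P = ∫_{−2.0λ}^{2.0λ} |χ|² dx.
Since A² = 1/(λ), this is the region integral divided by the full normalization integral.
Both integrals are even about x = 0, so only the x ≥ 0 halves are needed (the factors of 2 cancel). Substituting u = x/λ, A² and the length scale cancel in the ratio: P = ∫_{0}^{2.0} e^(-2·u) du / ∫_{0}^{∞} e^(-2·u) du.
With ∫ e^(-2·u) du = -e^(-2·u)/2 + C, the region integral is 1/2 - e^(-4)/2 and the full one is 1/2.
Taking the ratio, P = 0.98168.

P ≈ 0.9817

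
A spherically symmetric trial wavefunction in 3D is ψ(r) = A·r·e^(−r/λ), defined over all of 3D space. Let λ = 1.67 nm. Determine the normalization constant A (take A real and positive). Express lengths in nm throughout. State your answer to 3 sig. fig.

Require ∫ |ψ|² 4πr² dr = 1 over the whole domain.
With ψ = A·r·e^(−r/λ), the integral evaluates to A²·[3·π·λ^5].
So A² = (3·π·λ^5)^(−1).
With λ = 1.67: A² = 0.008169 and A = 0.09038.

A ≈ 0.0904 nm^(-5/2)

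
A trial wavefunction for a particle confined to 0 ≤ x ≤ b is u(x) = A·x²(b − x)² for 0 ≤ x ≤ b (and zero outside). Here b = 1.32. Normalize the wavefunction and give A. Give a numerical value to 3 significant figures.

A ≈ 7.20

Require ∫ |u|² dx = 1 over the whole domain.
Carrying out the integral gives A² · b^9/630.
Setting this equal to 1 gives A² = 1/(b^9/630).
Plugging in b = 1.32 yields A = 7.196.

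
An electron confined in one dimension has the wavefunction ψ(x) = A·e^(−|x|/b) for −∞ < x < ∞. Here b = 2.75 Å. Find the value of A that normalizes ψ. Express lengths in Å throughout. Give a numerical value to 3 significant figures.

The normalization condition is ∫|ψ|² dx = 1 from −∞ to ∞.
∫|ψ|² dx = A²·(b).
Hence A² = 1/[b].
With b = 2.75: A² = 0.3636 and A = 0.6030.

A ≈ 0.603 Å^(-1/2)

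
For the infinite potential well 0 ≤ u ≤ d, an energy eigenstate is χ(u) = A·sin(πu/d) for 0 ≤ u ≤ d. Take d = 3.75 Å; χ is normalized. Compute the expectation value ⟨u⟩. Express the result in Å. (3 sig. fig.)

By definition ⟨u⟩ = ∫ u |χ(u)|² du.
With ∫₀^d sin²(nπu/d) du = d/2, since the A² factors cancel between numerator and denominator, ⟨u⟩ = d/2.
With d = 3.75, ⟨u⟩ = 1.875.

⟨u⟩ ≈ 1.88 Å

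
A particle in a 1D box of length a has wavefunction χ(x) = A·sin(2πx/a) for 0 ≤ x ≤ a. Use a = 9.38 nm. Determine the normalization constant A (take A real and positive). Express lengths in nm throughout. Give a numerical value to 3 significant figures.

A ≈ 0.462 nm^(-1/2)

Normalization requires ∫|χ|² dx = 1, integrated from 0 to a.
Using sin²θ = (1 − cos 2θ)/2, ∫|χ|² dx = A²·(a/2).
Hence A² = 1/[a/2].
With a = 9.38: A² = 0.2132 and A = 0.4618.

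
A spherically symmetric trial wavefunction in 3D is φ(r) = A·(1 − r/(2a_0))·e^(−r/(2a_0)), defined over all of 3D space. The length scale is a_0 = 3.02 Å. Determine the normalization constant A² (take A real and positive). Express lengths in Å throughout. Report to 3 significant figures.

A^2 ≈ 0.00144 Å^(-3)

We need A² ∫|f|² 4πr² dr = 1, taking the integral from 0 to ∞.
The angular integral contributes 4π, leaving ∫₀^∞ r²|φ|² dr.
With ∫₀^∞ r^4 e^(−αr) dr = 4!/α^5, carrying out the integral gives A² · 8·π·a_0^3.
Hence A² = 1/[8·π·a_0^3].
Substituting a_0 = 3.02 gives A² = 0.001445, so A = 0.03801.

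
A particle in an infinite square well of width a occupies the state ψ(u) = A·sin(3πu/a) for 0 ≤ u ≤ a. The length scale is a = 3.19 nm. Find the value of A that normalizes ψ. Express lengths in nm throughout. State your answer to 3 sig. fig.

We need A² ∫|f|² du = 1, taking the integral from 0 to a.
The integral (without the A² prefactor) comes out to a/2.
Setting this equal to 1 gives A² = 1/(a/2).
Substituting a = 3.19 gives A² = 0.6270, so A = 0.7918.

A ≈ 0.792 nm^(-1/2)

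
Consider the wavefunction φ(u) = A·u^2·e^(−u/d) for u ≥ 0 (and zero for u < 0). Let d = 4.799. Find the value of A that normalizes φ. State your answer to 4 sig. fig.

A ≈ 0.02289

Require ∫ |φ|² du = 1 over the whole domain.
With φ = A·u^2·e^(−u/d), the integral evaluates to A²·[3·d^5/4].
Hence A² = 1/[3·d^5/4].
Substituting d = 4.799 gives A² = 0.00052382, so A = 0.022887.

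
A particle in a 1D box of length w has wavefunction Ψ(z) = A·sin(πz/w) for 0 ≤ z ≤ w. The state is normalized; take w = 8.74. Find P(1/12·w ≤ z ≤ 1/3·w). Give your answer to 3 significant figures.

P = ∫_{1/12·w}^{1/3·w} |Ψ(z)|² dz.
With A² fixed by ∫|Ψ|² = 1, i.e. A² = (w/2)^(−1), substitute and integrate.
Let u = z/w; then A² and the length scale cancel, so P = ∫_{1/12}^{1/3} sin(π·u)^2 du ÷ ∫_{0}^{1} sin(π·u)^2 du.
With ∫ sin(π·u)^2 du = u/2 - sin(2·π·u)/(4·π) + C, the region integral is -√(3)/(8·π) + 1/(8·π) + 1/8 and the full one is 1/2.
The result is P = (-√(3) + 1 + π)/(4·π).

P ≈ 0.192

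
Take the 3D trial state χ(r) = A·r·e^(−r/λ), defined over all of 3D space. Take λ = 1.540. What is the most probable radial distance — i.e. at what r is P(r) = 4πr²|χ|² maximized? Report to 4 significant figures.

r ≈ 3.080

Differentiate P(r) = 4πr²|χ|² with respect to r and set to zero.
Solving yields r = 2·λ.
With λ = 1.540, the most probable radial distance is 3.0800.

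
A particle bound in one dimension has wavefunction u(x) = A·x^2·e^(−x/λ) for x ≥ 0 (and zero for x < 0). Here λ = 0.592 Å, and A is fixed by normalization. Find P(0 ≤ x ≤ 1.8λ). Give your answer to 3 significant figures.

P ≈ 0.294

|u|² is the probability density, so P = ∫_{0}^{1.8λ} |u|² dx.
Since A² = 1/(3·λ^5/4), this is the region integral divided by the full normalization integral.
Let t = x/λ; then A² and the length scale cancel, so P = ∫_{0}^{1.8} t^4·e^(-2·t) dt ÷ ∫_{0}^{∞} t^4·e^(-2·t) dt.
An antiderivative of t^4·e^(-2·t) is -(t^4/2 + t^3 + 3·t^2/2 + 3·t/2 + 3/4)·e^(-2·t); evaluating from 0 to 1.8 gives ≈ 0.22017, while the full integral is 3/4.
Evaluating gives P = 0.2936.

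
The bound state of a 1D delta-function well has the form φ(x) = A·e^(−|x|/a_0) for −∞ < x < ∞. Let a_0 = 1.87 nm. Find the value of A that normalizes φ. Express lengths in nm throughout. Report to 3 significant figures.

The normalization condition is ∫|φ|² dx = 1 from −∞ to ∞.
Recall ∫₀^∞ x^m e^(−x/β) dx = m!·β^(m+1), the integral (without the A² prefactor) comes out to a_0.
Setting this equal to 1 gives A² = 1/(a_0).
Plugging in a_0 = 1.87 yields A = 0.7313.

A ≈ 0.731 nm^(-1/2)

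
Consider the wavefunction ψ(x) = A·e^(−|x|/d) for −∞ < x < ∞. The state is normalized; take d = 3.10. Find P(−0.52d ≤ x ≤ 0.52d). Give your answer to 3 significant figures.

P ≈ 0.647

P = ∫_{−0.52d}^{0.52d} |ψ(x)|² dx.
With A² fixed by ∫|ψ|² = 1, i.e. A² = (d)^(−1), substitute and integrate.
By symmetry take twice the x ≥ 0 contribution in numerator and denominator; the 2's cancel. In terms of u = x/d (A² and the length scale cancel between numerator and denominator), P = [∫_{0}^{0.52} e^(-2·u) du] / [∫_{0}^{∞} e^(-2·u) du].
An antiderivative of e^(-2·u) is -e^(-2·u)/2; evaluating from 0 to 0.52 gives 1/2 - e^(-26/25)/2, while the full integral is 1/2.
Evaluating gives P = 0.6465.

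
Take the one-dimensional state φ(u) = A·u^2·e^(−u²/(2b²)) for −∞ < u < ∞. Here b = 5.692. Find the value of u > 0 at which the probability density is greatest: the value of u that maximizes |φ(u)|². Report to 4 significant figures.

u ≈ 8.050

The maximum of |φ(u)|² occurs where its derivative vanishes.
This gives u = √(2)·b.
With b = 5.692, the value of u > 0 at which the probability density is greatest is 8.0497.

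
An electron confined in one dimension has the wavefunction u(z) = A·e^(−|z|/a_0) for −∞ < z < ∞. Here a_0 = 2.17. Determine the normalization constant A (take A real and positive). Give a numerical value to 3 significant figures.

A ≈ 0.679

The normalization condition is ∫|u|² dz = 1 from −∞ to ∞.
Using ∫₀^∞ zⁿ e^(−αz) dz = n!/αⁿ⁺¹, ∫|u|² dz = A²·(a_0).
Setting this equal to 1 gives A² = 1/(a_0).
Substituting a_0 = 2.17 gives A² = 0.4608, so A = 0.6788.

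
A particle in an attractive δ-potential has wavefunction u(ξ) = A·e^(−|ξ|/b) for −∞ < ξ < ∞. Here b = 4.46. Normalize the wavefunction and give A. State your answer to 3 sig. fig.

The normalization condition is ∫|u|² dξ = 1 from −∞ to ∞.
Using ∫₀^∞ ξⁿ e^(−αξ) dξ = n!/αⁿ⁺¹, carrying out the integral gives A² · b.
So A² = (b)^(−1).
With b = 4.46: A² = 0.2242 and A = 0.4735.

A ≈ 0.474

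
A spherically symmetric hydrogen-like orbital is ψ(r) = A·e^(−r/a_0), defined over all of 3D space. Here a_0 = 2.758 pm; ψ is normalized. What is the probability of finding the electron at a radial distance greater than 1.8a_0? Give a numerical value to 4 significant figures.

P ≈ 0.3027

P = ∫ |ψ|² 4πr² dr over r > 1.8a_0.
A² is fixed by ∫₀^∞ 4πr²|ψ|² dr = 1, i.e. A² = (π·a_0^3)^(−1).
In terms of u = r/a_0 (A², 4π and the length scale all cancel between numerator and denominator), P = [∫_{1.8}^{∞} u^2·e^(-2·u) du] / [∫_{0}^{∞} u^2·e^(-2·u) du].
An antiderivative of u^2·e^(-2·u) is -(2·u^2 + 2·u + 1)·e^(-2·u)/4; evaluating from 1.8 to ∞ gives 277·e^(-18/5)/100, while the full integral is 1/4.
The region integral divided by the full integral gives P = 0.30275.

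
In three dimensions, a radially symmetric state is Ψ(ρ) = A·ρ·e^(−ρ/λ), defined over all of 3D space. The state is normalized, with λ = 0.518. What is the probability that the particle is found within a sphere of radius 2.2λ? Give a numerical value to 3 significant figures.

P = ∫ |Ψ|² 4πρ² dρ over ρ ≤ 2.2λ.
A² is fixed by ∫₀^∞ 4πρ²|Ψ|² dρ = 1, i.e. A² = (3·π·λ^5)^(−1).
Let u = ρ/λ; then A², 4π and the length scale all cancel, so P = ∫_{0}^{2.2} u^4·e^(-2·u) du ÷ ∫_{0}^{∞} u^4·e^(-2·u) du.
An antiderivative of u^4·e^(-2·u) is -(u^4/2 + u^3 + 3·u^2/2 + 3·u/2 + 3/4)·e^(-2·u); evaluating from 0 to 2.2 gives ≈ 0.33661, while the full integral is 3/4.
This evaluates to P = 0.4488.

P ≈ 0.449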